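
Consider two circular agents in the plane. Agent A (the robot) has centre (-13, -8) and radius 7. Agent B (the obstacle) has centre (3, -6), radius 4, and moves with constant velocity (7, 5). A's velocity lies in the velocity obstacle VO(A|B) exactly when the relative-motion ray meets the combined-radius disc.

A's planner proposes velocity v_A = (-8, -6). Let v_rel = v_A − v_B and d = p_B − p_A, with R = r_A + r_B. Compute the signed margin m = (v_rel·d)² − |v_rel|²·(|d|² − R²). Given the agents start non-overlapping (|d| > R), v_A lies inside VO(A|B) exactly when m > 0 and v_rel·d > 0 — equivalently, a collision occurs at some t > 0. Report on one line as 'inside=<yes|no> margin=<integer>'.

d = (16, 2),  |d|² = 260;  R = 7+4 = 11,  c = 260−11² = 139
v_rel = (-15, -11),  |v_rel|² = 346;  v_rel·d = (-15)·(16) + (-11)·(2) = -262
346·t² + 524·t + 139 = 0  ⇒  m = (-262)² − 346·139 = 20550
m = 20550 > 0,  v_rel·d = -262 < 0  ⇒  outside

inside=no margin=20550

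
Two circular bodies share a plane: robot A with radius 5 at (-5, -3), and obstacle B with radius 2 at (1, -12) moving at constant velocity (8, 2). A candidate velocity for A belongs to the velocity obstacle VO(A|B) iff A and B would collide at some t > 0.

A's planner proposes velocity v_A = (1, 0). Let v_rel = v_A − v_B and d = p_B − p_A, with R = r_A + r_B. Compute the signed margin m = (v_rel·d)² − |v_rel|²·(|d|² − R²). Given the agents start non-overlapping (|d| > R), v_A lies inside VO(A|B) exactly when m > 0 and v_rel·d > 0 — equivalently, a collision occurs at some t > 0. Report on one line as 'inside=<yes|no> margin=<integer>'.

d = (6, -9),  |d|² = 117;  R = 5+2 = 7,  c = 117−7² = 68
v_rel = (-7, -2),  |v_rel|² = 53;  v_rel·d = (-7)·(6) + (-2)·(-9) = -24
53·t² + 48·t + 68 = 0  ⇒  m = (-24)² − 53·68 = -3028
m = -3028 < 0,  v_rel·d = -24 < 0  ⇒  outside

inside=no margin=-3028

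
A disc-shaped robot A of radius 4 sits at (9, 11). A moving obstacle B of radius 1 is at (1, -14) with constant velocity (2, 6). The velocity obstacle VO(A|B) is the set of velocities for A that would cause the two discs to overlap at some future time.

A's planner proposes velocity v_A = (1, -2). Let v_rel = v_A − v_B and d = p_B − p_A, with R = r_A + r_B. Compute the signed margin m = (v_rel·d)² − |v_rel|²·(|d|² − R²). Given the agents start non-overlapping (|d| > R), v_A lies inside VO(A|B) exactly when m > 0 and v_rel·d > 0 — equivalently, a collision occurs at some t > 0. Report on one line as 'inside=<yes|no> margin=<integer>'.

d = (-8, -25),  |d|² = 689;  R = 4+1 = 5,  c = 689−5² = 664
v_rel = (-1, -8),  |v_rel|² = 65;  v_rel·d = (-1)·(-8) + (-8)·(-25) = 208
65·t² − 416·t + 664 = 0  ⇒  m = 208² − 65·664 = 104
m = 104 > 0,  v_rel·d = 208 > 0  ⇒  inside

inside=yes margin=104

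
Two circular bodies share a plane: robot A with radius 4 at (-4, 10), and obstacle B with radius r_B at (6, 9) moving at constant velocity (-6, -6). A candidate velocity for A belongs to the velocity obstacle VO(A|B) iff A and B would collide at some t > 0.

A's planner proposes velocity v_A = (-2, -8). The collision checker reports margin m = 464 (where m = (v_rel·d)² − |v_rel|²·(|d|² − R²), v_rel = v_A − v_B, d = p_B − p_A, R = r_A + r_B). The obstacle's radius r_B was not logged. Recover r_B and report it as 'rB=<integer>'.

m = 464
d = (10, -1);  v_rel = (4, -2),  |v_rel|² = 20
v_rel×d = (4)·(-1) − (-2)·(10) = 16
since m = R²·20 − 16²:  R² = (256 + 464) / 20 = 36
R = √36 = 6  ⇒  r_B = 6 − 4 = 2

rB=2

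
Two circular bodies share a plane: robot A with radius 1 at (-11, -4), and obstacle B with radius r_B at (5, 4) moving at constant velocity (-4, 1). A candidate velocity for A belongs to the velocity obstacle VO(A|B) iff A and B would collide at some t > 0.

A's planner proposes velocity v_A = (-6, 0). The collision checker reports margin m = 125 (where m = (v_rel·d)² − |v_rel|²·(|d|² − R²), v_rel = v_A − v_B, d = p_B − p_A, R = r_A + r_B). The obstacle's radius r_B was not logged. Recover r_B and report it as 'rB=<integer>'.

m = 125
d = (16, 8);  v_rel = (-2, -1),  |v_rel|² = 5
v_rel×d = (-2)·(8) − (-1)·(16) = 0
since m = R²·5 − 0²:  R² = (0 + 125) / 5 = 25
R = √25 = 5  ⇒  r_B = 5 − 1 = 4

rB=4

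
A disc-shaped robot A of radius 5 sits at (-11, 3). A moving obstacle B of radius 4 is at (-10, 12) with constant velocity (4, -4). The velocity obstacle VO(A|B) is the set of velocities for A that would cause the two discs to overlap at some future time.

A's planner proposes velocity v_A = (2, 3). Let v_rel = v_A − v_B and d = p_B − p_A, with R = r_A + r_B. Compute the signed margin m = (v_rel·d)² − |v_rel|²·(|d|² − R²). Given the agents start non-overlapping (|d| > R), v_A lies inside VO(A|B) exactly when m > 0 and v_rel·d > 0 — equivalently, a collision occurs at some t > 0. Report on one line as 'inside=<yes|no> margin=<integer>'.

d = (1, 9),  |d|² = 82;  R = 5+4 = 9,  c = 82−9² = 1
v_rel = (-2, 7),  |v_rel|² = 53;  v_rel·d = (-2)·(1) + (7)·(9) = 61
53·t² − 122·t + 1 = 0  ⇒  m = 61² − 53·1 = 3668
m = 3668 > 0,  v_rel·d = 61 > 0  ⇒  inside

inside=yes margin=3668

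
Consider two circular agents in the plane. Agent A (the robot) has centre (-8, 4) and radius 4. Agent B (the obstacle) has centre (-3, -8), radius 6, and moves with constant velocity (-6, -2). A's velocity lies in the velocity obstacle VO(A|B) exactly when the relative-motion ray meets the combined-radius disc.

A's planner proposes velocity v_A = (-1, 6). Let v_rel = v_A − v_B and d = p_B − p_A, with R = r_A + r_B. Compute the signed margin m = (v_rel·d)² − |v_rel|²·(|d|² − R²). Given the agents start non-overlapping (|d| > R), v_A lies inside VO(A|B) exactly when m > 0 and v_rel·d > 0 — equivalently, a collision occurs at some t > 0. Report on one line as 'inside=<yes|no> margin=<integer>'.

d = (5, -12),  |d|² = 169;  R = 4+6 = 10,  c = 169−10² = 69
v_rel = (5, 8),  |v_rel|² = 89;  v_rel·d = (5)·(5) + (8)·(-12) = -71
89·t² + 142·t + 69 = 0  ⇒  m = (-71)² − 89·69 = -1100
m = -1100 < 0,  v_rel·d = -71 < 0  ⇒  outside

inside=no margin=-1100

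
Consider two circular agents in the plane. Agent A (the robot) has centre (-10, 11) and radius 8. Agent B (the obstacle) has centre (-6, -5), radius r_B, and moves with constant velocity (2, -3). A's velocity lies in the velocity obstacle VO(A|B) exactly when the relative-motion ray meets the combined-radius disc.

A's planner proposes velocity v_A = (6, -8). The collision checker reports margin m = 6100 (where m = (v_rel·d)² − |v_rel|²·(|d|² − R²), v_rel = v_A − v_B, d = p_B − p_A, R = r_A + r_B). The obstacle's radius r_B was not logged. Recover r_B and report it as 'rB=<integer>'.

m = 6100
d = (4, -16);  v_rel = (4, -5),  |v_rel|² = 41
v_rel×d = (4)·(-16) − (-5)·(4) = -44
since m = R²·41 − (-44)²:  R² = (1936 + 6100) / 41 = 196
R = √196 = 14  ⇒  r_B = 14 − 8 = 6

rB=6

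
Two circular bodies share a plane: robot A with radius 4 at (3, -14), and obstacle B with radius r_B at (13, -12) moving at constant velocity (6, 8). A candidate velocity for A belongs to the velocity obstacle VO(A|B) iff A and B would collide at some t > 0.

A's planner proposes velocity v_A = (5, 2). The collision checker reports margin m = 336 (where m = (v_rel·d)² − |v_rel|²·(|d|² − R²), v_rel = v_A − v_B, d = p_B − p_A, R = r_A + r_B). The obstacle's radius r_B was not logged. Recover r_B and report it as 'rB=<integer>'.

m = 336
d = (10, 2);  v_rel = (-1, -6),  |v_rel|² = 37
v_rel×d = (-1)·(2) − (-6)·(10) = 58
since m = R²·37 − 58²:  R² = (3364 + 336) / 37 = 100
R = √100 = 10  ⇒  r_B = 10 − 4 = 6

rB=6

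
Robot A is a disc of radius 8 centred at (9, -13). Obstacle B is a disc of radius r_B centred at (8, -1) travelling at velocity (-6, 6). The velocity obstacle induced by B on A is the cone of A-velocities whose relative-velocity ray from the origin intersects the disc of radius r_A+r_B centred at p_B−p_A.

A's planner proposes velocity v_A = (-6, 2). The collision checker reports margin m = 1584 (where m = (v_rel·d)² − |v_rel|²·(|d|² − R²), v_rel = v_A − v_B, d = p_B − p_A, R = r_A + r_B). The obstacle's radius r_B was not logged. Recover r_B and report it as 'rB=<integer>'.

m = 1584
d = (-1, 12);  v_rel = (0, -4),  |v_rel|² = 16
v_rel×d = (0)·(12) − (-4)·(-1) = -4
since m = R²·16 − (-4)²:  R² = (16 + 1584) / 16 = 100
R = √100 = 10  ⇒  r_B = 10 − 8 = 2

rB=2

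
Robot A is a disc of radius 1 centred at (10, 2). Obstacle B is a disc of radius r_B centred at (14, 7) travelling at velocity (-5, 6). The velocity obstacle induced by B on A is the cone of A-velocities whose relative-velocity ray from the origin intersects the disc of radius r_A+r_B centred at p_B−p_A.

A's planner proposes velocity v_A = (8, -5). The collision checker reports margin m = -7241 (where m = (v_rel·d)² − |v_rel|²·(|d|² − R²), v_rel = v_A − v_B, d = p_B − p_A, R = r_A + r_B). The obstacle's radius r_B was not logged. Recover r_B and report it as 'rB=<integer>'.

m = -7241
d = (4, 5);  v_rel = (13, -11),  |v_rel|² = 290
v_rel×d = (13)·(5) − (-11)·(4) = 109
since m = R²·290 − 109²:  R² = (11881 + -7241) / 290 = 16
R = √16 = 4  ⇒  r_B = 4 − 1 = 3

rB=3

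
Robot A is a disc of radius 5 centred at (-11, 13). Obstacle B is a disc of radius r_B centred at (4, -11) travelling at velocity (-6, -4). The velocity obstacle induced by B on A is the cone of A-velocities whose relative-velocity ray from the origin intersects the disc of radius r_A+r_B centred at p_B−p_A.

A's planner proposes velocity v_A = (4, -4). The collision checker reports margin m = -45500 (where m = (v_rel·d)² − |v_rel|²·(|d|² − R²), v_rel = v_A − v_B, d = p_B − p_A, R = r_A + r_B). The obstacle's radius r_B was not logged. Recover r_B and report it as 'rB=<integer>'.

m = -45500
d = (15, -24);  v_rel = (10, 0),  |v_rel|² = 100
v_rel×d = (10)·(-24) − (0)·(15) = -240
since m = R²·100 − (-240)²:  R² = (57600 + -45500) / 100 = 121
R = √121 = 11  ⇒  r_B = 11 − 5 = 6

rB=6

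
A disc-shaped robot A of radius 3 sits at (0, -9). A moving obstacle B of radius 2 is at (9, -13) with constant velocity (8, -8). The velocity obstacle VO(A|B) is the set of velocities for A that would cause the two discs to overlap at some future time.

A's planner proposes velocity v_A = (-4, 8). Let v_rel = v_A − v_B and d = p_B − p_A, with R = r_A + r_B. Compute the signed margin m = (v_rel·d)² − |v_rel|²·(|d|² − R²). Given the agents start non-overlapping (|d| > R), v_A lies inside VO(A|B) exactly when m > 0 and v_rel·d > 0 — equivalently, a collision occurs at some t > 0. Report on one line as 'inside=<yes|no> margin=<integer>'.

d = (9, -4),  |d|² = 97;  R = 3+2 = 5,  c = 97−5² = 72
v_rel = (-12, 16),  |v_rel|² = 400;  v_rel·d = (-12)·(9) + (16)·(-4) = -172
400·t² + 344·t + 72 = 0  ⇒  m = (-172)² − 400·72 = 784
m = 784 > 0,  v_rel·d = -172 < 0  ⇒  outside

inside=no margin=784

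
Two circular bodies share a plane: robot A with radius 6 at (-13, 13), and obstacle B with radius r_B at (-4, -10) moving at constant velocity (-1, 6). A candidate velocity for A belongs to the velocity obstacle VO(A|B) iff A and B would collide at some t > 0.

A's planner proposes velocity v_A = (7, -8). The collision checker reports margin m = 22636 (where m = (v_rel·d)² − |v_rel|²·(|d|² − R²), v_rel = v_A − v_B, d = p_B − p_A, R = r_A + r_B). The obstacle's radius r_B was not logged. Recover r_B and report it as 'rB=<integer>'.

m = 22636
d = (9, -23);  v_rel = (8, -14),  |v_rel|² = 260
v_rel×d = (8)·(-23) − (-14)·(9) = -58
since m = R²·260 − (-58)²:  R² = (3364 + 22636) / 260 = 100
R = √100 = 10  ⇒  r_B = 10 − 6 = 4

rB=4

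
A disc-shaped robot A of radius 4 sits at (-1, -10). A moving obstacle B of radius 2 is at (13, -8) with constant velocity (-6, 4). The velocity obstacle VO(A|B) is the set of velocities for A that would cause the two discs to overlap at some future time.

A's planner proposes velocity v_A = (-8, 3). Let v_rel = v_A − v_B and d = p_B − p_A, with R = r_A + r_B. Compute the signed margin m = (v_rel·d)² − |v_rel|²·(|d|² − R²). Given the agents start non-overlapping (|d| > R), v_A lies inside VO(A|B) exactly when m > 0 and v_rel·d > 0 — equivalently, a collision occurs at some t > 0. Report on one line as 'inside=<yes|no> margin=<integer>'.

d = (14, 2),  |d|² = 200;  R = 4+2 = 6,  c = 200−6² = 164
v_rel = (-2, -1),  |v_rel|² = 5;  v_rel·d = (-2)·(14) + (-1)·(2) = -30
5·t² + 60·t + 164 = 0  ⇒  m = (-30)² − 5·164 = 80
m = 80 > 0,  v_rel·d = -30 < 0  ⇒  outside

inside=no margin=80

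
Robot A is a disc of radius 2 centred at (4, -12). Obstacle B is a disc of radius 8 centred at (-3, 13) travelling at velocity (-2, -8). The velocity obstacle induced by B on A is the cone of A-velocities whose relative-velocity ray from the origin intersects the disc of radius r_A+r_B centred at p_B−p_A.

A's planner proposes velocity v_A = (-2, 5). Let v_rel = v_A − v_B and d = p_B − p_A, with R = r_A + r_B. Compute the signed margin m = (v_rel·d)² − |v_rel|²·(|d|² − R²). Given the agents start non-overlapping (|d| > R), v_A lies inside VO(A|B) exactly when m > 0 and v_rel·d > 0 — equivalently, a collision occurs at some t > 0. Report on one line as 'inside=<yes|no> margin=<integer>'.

d = (-7, 25),  |d|² = 674;  R = 2+8 = 10,  c = 674−10² = 574
v_rel = (0, 13),  |v_rel|² = 169;  v_rel·d = (0)·(-7) + (13)·(25) = 325
169·t² − 650·t + 574 = 0  ⇒  m = 325² − 169·574 = 8619
m = 8619 > 0,  v_rel·d = 325 > 0  ⇒  inside

inside=yes margin=8619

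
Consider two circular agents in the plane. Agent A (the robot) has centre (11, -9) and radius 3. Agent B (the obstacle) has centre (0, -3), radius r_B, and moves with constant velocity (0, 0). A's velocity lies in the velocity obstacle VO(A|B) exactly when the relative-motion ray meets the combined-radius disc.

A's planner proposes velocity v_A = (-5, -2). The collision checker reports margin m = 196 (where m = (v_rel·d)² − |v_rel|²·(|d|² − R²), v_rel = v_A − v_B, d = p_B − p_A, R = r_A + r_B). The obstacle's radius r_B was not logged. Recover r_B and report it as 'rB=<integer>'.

m = 196
d = (-11, 6);  v_rel = (-5, -2),  |v_rel|² = 29
v_rel×d = (-5)·(6) − (-2)·(-11) = -52
since m = R²·29 − (-52)²:  R² = (2704 + 196) / 29 = 100
R = √100 = 10  ⇒  r_B = 10 − 3 = 7

rB=7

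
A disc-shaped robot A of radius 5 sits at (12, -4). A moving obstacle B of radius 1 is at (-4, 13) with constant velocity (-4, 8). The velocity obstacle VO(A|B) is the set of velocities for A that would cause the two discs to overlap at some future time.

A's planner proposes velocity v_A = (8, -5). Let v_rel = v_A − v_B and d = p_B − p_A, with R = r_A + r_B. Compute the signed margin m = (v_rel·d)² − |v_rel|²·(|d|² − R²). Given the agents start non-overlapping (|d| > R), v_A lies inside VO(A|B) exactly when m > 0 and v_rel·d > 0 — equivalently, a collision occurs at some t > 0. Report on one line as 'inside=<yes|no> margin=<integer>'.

d = (-16, 17),  |d|² = 545;  R = 5+1 = 6,  c = 545−6² = 509
v_rel = (12, -13),  |v_rel|² = 313;  v_rel·d = (12)·(-16) + (-13)·(17) = -413
313·t² + 826·t + 509 = 0  ⇒  m = (-413)² − 313·509 = 11252
m = 11252 > 0,  v_rel·d = -413 < 0  ⇒  outside

inside=no margin=11252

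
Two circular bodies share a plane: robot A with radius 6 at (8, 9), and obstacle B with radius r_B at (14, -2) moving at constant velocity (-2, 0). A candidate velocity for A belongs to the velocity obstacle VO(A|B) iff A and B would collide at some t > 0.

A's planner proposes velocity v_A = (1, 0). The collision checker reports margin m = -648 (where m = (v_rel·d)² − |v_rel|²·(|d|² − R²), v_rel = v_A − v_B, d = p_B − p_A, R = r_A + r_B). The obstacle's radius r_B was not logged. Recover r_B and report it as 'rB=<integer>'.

m = -648
d = (6, -11);  v_rel = (3, 0),  |v_rel|² = 9
v_rel×d = (3)·(-11) − (0)·(6) = -33
since m = R²·9 − (-33)²:  R² = (1089 + -648) / 9 = 49
R = √49 = 7  ⇒  r_B = 7 − 6 = 1

rB=1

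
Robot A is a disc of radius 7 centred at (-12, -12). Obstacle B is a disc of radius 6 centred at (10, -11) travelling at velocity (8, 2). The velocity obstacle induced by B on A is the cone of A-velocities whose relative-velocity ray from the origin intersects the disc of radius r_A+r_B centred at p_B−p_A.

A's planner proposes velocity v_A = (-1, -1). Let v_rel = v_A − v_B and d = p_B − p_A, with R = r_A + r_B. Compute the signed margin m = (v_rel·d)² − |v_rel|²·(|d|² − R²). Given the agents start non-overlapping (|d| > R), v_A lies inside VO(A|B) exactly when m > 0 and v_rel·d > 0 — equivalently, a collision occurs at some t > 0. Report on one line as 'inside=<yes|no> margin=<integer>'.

d = (22, 1),  |d|² = 485;  R = 7+6 = 13,  c = 485−13² = 316
v_rel = (-9, -3),  |v_rel|² = 90;  v_rel·d = (-9)·(22) + (-3)·(1) = -201
90·t² + 402·t + 316 = 0  ⇒  m = (-201)² − 90·316 = 11961
m = 11961 > 0,  v_rel·d = -201 < 0  ⇒  outside

inside=no margin=11961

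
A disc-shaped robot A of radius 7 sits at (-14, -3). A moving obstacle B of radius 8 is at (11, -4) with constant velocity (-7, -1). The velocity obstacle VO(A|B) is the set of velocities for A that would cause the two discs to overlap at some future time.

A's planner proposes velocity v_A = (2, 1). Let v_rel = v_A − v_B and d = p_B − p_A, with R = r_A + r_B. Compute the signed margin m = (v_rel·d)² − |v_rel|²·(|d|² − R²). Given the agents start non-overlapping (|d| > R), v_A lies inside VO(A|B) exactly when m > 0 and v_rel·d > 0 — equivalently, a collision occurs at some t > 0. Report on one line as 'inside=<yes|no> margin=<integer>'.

d = (25, -1),  |d|² = 626;  R = 7+8 = 15,  c = 626−15² = 401
v_rel = (9, 2),  |v_rel|² = 85;  v_rel·d = (9)·(25) + (2)·(-1) = 223
85·t² − 446·t + 401 = 0  ⇒  m = 223² − 85·401 = 15644
m = 15644 > 0,  v_rel·d = 223 > 0  ⇒  inside

inside=yes margin=15644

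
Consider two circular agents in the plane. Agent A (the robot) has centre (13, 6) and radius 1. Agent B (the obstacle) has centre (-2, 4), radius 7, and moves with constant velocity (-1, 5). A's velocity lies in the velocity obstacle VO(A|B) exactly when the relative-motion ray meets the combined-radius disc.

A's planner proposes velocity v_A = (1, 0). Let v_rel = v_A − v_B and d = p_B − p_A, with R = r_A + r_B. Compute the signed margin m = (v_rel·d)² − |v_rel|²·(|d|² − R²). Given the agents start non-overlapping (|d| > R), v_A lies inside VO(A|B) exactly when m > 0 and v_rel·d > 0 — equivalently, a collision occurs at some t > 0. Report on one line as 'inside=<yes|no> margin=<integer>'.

d = (-15, -2),  |d|² = 229;  R = 1+7 = 8,  c = 229−8² = 165
v_rel = (2, -5),  |v_rel|² = 29;  v_rel·d = (2)·(-15) + (-5)·(-2) = -20
29·t² + 40·t + 165 = 0  ⇒  m = (-20)² − 29·165 = -4385
m = -4385 < 0,  v_rel·d = -20 < 0  ⇒  outside

inside=no margin=-4385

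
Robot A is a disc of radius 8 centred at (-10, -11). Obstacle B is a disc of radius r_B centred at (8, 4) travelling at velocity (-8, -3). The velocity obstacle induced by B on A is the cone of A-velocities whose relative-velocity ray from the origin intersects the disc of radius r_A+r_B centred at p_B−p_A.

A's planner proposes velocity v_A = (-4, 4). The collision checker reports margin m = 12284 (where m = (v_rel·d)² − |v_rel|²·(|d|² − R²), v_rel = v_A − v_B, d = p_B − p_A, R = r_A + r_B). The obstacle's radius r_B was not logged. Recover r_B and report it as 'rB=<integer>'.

m = 12284
d = (18, 15);  v_rel = (4, 7),  |v_rel|² = 65
v_rel×d = (4)·(15) − (7)·(18) = -66
since m = R²·65 − (-66)²:  R² = (4356 + 12284) / 65 = 256
R = √256 = 16  ⇒  r_B = 16 − 8 = 8

rB=8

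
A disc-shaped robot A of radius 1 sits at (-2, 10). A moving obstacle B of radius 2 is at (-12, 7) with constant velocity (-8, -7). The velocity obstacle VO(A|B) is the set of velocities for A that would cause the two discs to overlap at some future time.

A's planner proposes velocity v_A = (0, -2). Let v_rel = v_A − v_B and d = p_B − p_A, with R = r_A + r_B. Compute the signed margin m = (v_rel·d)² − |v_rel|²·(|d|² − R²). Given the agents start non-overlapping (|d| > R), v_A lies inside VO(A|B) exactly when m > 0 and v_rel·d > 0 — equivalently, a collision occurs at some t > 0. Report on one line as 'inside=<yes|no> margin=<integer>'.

d = (-10, -3),  |d|² = 109;  R = 1+2 = 3,  c = 109−3² = 100
v_rel = (8, 5),  |v_rel|² = 89;  v_rel·d = (8)·(-10) + (5)·(-3) = -95
89·t² + 190·t + 100 = 0  ⇒  m = (-95)² − 89·100 = 125
m = 125 > 0,  v_rel·d = -95 < 0  ⇒  outside

inside=no margin=125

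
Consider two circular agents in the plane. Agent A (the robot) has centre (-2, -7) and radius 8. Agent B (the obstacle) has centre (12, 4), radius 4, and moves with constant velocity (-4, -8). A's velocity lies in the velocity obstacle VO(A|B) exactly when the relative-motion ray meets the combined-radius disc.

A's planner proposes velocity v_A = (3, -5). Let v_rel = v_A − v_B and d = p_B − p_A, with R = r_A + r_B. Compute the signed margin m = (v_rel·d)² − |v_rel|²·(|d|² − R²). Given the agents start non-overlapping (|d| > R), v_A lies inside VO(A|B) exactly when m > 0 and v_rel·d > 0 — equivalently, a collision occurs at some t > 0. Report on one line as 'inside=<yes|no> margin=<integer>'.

d = (14, 11),  |d|² = 317;  R = 8+4 = 12,  c = 317−12² = 173
v_rel = (7, 3),  |v_rel|² = 58;  v_rel·d = (7)·(14) + (3)·(11) = 131
58·t² − 262·t + 173 = 0  ⇒  m = 131² − 58·173 = 7127
m = 7127 > 0,  v_rel·d = 131 > 0  ⇒  inside

inside=yes margin=7127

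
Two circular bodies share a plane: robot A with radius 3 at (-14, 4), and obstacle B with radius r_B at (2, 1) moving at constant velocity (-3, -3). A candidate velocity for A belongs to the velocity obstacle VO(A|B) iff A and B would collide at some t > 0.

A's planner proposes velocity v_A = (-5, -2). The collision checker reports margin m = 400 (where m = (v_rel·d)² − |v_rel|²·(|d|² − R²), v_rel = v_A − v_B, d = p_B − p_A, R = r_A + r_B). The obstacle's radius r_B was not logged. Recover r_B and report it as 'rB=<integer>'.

m = 400
d = (16, -3);  v_rel = (-2, 1),  |v_rel|² = 5
v_rel×d = (-2)·(-3) − (1)·(16) = -10
since m = R²·5 − (-10)²:  R² = (100 + 400) / 5 = 100
R = √100 = 10  ⇒  r_B = 10 − 3 = 7

rB=7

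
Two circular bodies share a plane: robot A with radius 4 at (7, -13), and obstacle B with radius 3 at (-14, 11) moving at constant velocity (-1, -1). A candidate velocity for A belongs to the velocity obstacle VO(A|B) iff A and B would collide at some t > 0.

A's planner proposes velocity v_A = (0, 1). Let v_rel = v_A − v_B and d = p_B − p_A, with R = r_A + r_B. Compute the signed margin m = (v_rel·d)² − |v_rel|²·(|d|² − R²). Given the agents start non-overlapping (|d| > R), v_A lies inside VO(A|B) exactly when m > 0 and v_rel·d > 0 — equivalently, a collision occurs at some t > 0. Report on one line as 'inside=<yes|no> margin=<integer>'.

d = (-21, 24),  |d|² = 1017;  R = 4+3 = 7,  c = 1017−7² = 968
v_rel = (1, 2),  |v_rel|² = 5;  v_rel·d = (1)·(-21) + (2)·(24) = 27
5·t² − 54·t + 968 = 0  ⇒  m = 27² − 5·968 = -4111
m = -4111 < 0,  v_rel·d = 27 > 0  ⇒  outside

inside=no margin=-4111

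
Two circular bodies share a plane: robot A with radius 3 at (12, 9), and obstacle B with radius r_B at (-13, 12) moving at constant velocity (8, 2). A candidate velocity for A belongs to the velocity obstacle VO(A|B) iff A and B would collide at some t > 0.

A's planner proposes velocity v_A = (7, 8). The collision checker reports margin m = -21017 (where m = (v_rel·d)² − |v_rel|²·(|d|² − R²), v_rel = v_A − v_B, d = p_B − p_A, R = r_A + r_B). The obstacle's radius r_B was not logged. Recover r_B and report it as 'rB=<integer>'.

m = -21017
d = (-25, 3);  v_rel = (-1, 6),  |v_rel|² = 37
v_rel×d = (-1)·(3) − (6)·(-25) = 147
since m = R²·37 − 147²:  R² = (21609 + -21017) / 37 = 16
R = √16 = 4  ⇒  r_B = 4 − 3 = 1

rB=1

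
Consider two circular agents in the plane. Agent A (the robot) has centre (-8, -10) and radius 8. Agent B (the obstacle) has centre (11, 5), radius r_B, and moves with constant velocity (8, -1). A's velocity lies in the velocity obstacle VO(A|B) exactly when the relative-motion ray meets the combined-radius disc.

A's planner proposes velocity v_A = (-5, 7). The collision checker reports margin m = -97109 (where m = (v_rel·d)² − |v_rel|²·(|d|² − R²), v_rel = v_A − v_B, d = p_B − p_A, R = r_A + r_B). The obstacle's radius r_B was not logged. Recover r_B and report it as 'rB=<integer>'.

m = -97109
d = (19, 15);  v_rel = (-13, 8),  |v_rel|² = 233
v_rel×d = (-13)·(15) − (8)·(19) = -347
since m = R²·233 − (-347)²:  R² = (120409 + -97109) / 233 = 100
R = √100 = 10  ⇒  r_B = 10 − 8 = 2

rB=2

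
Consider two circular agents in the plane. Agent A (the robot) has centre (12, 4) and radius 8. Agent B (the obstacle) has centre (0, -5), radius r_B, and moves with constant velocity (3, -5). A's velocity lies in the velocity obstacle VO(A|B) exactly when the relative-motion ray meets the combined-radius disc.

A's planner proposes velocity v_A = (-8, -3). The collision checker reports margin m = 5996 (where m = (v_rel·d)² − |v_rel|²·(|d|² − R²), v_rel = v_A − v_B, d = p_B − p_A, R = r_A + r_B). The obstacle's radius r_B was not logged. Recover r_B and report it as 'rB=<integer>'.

m = 5996
d = (-12, -9);  v_rel = (-11, 2),  |v_rel|² = 125
v_rel×d = (-11)·(-9) − (2)·(-12) = 123
since m = R²·125 − 123²:  R² = (15129 + 5996) / 125 = 169
R = √169 = 13  ⇒  r_B = 13 − 8 = 5

rB=5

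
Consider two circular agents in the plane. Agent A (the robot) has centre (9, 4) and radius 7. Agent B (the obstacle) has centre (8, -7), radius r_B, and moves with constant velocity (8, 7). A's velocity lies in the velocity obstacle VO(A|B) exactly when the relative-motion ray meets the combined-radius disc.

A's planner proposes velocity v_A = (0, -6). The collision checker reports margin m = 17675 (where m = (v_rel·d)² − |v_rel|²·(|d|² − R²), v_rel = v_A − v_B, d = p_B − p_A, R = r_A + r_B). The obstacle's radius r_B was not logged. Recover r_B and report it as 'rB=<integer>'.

m = 17675
d = (-1, -11);  v_rel = (-8, -13),  |v_rel|² = 233
v_rel×d = (-8)·(-11) − (-13)·(-1) = 75
since m = R²·233 − 75²:  R² = (5625 + 17675) / 233 = 100
R = √100 = 10  ⇒  r_B = 10 − 7 = 3

rB=3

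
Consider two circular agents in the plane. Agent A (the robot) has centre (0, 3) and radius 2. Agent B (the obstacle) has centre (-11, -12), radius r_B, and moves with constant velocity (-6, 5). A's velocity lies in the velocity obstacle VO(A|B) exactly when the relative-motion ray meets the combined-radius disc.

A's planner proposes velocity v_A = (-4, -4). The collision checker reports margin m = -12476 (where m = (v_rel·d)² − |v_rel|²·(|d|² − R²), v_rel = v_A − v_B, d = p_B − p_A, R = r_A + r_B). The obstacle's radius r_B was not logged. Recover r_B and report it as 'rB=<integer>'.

m = -12476
d = (-11, -15);  v_rel = (2, -9),  |v_rel|² = 85
v_rel×d = (2)·(-15) − (-9)·(-11) = -129
since m = R²·85 − (-129)²:  R² = (16641 + -12476) / 85 = 49
R = √49 = 7  ⇒  r_B = 7 − 2 = 5

rB=5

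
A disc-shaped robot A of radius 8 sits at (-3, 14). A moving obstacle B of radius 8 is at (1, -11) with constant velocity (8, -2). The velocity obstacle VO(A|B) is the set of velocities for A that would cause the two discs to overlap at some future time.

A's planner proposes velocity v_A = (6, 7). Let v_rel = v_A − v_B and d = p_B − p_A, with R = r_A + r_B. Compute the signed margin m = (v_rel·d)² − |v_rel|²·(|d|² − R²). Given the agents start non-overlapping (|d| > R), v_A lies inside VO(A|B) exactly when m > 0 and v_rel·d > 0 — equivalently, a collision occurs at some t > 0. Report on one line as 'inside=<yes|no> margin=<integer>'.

d = (4, -25),  |d|² = 641;  R = 8+8 = 16,  c = 641−16² = 385
v_rel = (-2, 9),  |v_rel|² = 85;  v_rel·d = (-2)·(4) + (9)·(-25) = -233
85·t² + 466·t + 385 = 0  ⇒  m = (-233)² − 85·385 = 21564
m = 21564 > 0,  v_rel·d = -233 < 0  ⇒  outside

inside=no margin=21564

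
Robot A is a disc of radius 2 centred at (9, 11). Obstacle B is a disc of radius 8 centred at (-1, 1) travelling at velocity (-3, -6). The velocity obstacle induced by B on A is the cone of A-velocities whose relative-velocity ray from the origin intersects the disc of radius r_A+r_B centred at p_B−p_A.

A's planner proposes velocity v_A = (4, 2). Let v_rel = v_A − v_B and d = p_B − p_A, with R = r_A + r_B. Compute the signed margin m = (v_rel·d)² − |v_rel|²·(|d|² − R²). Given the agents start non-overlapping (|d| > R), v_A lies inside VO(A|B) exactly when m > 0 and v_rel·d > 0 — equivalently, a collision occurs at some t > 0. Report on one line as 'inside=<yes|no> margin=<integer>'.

d = (-10, -10),  |d|² = 200;  R = 2+8 = 10,  c = 200−10² = 100
v_rel = (7, 8),  |v_rel|² = 113;  v_rel·d = (7)·(-10) + (8)·(-10) = -150
113·t² + 300·t + 100 = 0  ⇒  m = (-150)² − 113·100 = 11200
m = 11200 > 0,  v_rel·d = -150 < 0  ⇒  outside

inside=no margin=11200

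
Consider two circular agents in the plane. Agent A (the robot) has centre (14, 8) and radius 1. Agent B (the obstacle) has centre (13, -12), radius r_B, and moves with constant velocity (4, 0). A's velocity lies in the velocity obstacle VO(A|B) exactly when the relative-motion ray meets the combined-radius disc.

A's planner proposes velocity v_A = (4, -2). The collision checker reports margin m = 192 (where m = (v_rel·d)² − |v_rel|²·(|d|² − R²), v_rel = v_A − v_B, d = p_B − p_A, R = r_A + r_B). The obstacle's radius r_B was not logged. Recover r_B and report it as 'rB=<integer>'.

m = 192
d = (-1, -20);  v_rel = (0, -2),  |v_rel|² = 4
v_rel×d = (0)·(-20) − (-2)·(-1) = -2
since m = R²·4 − (-2)²:  R² = (4 + 192) / 4 = 49
R = √49 = 7  ⇒  r_B = 7 − 1 = 6

rB=6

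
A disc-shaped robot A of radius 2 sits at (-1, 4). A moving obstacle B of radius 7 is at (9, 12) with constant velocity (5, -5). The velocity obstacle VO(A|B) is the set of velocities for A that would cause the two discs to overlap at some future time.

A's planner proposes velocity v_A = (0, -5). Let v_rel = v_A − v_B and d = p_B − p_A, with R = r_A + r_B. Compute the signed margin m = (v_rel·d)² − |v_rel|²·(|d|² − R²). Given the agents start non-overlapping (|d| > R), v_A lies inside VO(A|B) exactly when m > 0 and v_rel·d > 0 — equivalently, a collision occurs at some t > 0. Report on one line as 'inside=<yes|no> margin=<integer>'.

d = (10, 8),  |d|² = 164;  R = 2+7 = 9,  c = 164−9² = 83
v_rel = (-5, 0),  |v_rel|² = 25;  v_rel·d = (-5)·(10) + (0)·(8) = -50
25·t² + 100·t + 83 = 0  ⇒  m = (-50)² − 25·83 = 425
m = 425 > 0,  v_rel·d = -50 < 0  ⇒  outside

inside=no margin=425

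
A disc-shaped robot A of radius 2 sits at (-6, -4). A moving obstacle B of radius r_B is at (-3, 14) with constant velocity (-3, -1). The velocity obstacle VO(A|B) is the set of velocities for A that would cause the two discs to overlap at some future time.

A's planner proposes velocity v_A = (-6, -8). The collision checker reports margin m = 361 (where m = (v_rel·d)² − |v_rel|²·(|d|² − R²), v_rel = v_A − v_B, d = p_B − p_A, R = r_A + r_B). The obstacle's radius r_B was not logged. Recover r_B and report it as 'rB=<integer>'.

m = 361
d = (3, 18);  v_rel = (-3, -7),  |v_rel|² = 58
v_rel×d = (-3)·(18) − (-7)·(3) = -33
since m = R²·58 − (-33)²:  R² = (1089 + 361) / 58 = 25
R = √25 = 5  ⇒  r_B = 5 − 2 = 3

rB=3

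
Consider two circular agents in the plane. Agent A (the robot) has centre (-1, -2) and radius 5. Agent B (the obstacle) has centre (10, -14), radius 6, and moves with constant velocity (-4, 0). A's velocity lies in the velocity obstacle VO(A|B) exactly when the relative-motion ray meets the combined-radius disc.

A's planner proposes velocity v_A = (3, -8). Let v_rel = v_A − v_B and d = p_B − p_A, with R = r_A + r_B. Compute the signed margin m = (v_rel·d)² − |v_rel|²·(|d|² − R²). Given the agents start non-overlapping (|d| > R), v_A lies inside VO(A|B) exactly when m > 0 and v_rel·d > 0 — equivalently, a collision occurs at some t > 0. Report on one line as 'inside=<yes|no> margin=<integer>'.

d = (11, -12),  |d|² = 265;  R = 5+6 = 11,  c = 265−11² = 144
v_rel = (7, -8),  |v_rel|² = 113;  v_rel·d = (7)·(11) + (-8)·(-12) = 173
113·t² − 346·t + 144 = 0  ⇒  m = 173² − 113·144 = 13657
m = 13657 > 0,  v_rel·d = 173 > 0  ⇒  inside

inside=yes margin=13657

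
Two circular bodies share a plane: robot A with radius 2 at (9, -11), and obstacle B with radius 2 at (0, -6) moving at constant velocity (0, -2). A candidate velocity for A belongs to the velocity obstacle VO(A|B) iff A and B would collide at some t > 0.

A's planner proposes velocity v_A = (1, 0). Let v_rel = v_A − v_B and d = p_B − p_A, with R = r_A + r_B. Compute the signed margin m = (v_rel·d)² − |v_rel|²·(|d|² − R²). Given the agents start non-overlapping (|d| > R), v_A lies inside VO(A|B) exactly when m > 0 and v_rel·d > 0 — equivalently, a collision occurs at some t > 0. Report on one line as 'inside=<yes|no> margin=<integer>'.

d = (-9, 5),  |d|² = 106;  R = 2+2 = 4,  c = 106−4² = 90
v_rel = (1, 2),  |v_rel|² = 5;  v_rel·d = (1)·(-9) + (2)·(5) = 1
5·t² − 2·t + 90 = 0  ⇒  m = 1² − 5·90 = -449
m = -449 < 0,  v_rel·d = 1 > 0  ⇒  outside

inside=no margin=-449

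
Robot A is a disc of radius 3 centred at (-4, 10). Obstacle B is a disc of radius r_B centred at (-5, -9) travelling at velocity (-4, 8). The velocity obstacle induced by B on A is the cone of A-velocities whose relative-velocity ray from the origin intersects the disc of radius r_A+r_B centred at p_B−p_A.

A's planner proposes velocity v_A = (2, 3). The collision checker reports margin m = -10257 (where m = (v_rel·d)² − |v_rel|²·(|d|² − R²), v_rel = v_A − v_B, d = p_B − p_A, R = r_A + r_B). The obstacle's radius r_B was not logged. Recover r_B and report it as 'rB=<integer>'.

m = -10257
d = (-1, -19);  v_rel = (6, -5),  |v_rel|² = 61
v_rel×d = (6)·(-19) − (-5)·(-1) = -119
since m = R²·61 − (-119)²:  R² = (14161 + -10257) / 61 = 64
R = √64 = 8  ⇒  r_B = 8 − 3 = 5

rB=5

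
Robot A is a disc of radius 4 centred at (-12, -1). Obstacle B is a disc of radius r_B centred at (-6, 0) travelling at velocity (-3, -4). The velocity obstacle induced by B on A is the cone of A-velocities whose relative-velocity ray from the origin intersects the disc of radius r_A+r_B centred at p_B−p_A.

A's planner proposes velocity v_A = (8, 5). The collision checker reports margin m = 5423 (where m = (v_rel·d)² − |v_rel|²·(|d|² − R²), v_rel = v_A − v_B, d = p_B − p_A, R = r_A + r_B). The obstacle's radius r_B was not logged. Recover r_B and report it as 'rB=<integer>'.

m = 5423
d = (6, 1);  v_rel = (11, 9),  |v_rel|² = 202
v_rel×d = (11)·(1) − (9)·(6) = -43
since m = R²·202 − (-43)²:  R² = (1849 + 5423) / 202 = 36
R = √36 = 6  ⇒  r_B = 6 − 4 = 2

rB=2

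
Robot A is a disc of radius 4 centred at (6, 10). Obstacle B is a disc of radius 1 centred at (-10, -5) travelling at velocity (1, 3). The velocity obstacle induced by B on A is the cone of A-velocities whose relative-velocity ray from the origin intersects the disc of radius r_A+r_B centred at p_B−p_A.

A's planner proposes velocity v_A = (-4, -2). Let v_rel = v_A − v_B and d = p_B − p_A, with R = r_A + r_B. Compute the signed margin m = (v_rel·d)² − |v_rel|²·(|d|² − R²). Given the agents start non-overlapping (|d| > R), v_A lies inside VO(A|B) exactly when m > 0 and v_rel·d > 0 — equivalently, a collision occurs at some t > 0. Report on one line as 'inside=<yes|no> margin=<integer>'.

d = (-16, -15),  |d|² = 481;  R = 4+1 = 5,  c = 481−5² = 456
v_rel = (-5, -5),  |v_rel|² = 50;  v_rel·d = (-5)·(-16) + (-5)·(-15) = 155
50·t² − 310·t + 456 = 0  ⇒  m = 155² − 50·456 = 1225
m = 1225 > 0,  v_rel·d = 155 > 0  ⇒  inside

inside=yes margin=1225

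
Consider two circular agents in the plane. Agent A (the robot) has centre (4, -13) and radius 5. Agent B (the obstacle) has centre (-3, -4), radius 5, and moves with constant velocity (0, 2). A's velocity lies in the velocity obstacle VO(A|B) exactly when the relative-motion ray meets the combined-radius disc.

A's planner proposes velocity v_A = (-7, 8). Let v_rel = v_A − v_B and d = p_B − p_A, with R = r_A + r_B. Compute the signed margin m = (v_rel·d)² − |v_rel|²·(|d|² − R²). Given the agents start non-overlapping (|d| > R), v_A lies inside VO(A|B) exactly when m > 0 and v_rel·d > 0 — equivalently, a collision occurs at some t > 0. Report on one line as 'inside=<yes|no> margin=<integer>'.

d = (-7, 9),  |d|² = 130;  R = 5+5 = 10,  c = 130−10² = 30
v_rel = (-7, 6),  |v_rel|² = 85;  v_rel·d = (-7)·(-7) + (6)·(9) = 103
85·t² − 206·t + 30 = 0  ⇒  m = 103² − 85·30 = 8059
m = 8059 > 0,  v_rel·d = 103 > 0  ⇒  inside

inside=yes margin=8059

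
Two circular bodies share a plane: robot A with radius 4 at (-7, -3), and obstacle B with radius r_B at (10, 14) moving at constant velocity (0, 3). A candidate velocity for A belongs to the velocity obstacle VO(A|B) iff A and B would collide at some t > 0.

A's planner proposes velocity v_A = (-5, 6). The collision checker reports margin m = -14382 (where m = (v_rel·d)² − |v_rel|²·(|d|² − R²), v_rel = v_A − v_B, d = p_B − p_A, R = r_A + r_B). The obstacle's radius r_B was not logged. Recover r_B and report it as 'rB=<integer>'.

m = -14382
d = (17, 17);  v_rel = (-5, 3),  |v_rel|² = 34
v_rel×d = (-5)·(17) − (3)·(17) = -136
since m = R²·34 − (-136)²:  R² = (18496 + -14382) / 34 = 121
R = √121 = 11  ⇒  r_B = 11 − 4 = 7

rB=7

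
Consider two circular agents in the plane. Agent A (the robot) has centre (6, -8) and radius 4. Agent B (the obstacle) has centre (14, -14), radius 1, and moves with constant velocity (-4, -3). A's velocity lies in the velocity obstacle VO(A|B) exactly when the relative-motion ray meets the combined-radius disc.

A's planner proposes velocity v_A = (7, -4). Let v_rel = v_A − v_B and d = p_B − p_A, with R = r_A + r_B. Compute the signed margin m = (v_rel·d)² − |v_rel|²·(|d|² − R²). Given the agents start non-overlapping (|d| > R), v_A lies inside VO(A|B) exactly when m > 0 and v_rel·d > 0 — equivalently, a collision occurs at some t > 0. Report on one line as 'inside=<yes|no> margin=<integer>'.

d = (8, -6),  |d|² = 100;  R = 4+1 = 5,  c = 100−5² = 75
v_rel = (11, -1),  |v_rel|² = 122;  v_rel·d = (11)·(8) + (-1)·(-6) = 94
122·t² − 188·t + 75 = 0  ⇒  m = 94² − 122·75 = -314
m = -314 < 0,  v_rel·d = 94 > 0  ⇒  outside

inside=no margin=-314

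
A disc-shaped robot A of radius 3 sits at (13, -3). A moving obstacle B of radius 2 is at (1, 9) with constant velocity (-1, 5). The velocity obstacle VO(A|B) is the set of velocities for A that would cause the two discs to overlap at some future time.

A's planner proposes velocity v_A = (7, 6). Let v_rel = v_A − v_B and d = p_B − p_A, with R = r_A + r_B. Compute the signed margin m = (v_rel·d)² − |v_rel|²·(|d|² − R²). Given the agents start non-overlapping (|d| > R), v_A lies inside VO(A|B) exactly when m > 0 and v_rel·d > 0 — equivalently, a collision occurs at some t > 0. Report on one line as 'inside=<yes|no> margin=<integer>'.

d = (-12, 12),  |d|² = 288;  R = 3+2 = 5,  c = 288−5² = 263
v_rel = (8, 1),  |v_rel|² = 65;  v_rel·d = (8)·(-12) + (1)·(12) = -84
65·t² + 168·t + 263 = 0  ⇒  m = (-84)² − 65·263 = -10039
m = -10039 < 0,  v_rel·d = -84 < 0  ⇒  outside

inside=no margin=-10039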